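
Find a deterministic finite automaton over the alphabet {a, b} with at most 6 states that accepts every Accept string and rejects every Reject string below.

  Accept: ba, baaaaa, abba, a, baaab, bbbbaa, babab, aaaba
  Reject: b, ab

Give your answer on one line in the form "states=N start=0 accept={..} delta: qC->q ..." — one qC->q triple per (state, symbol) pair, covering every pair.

Grow the machine one transition at a time. Run the examples from 0; the earliest place one falls off (shortest prefix, ties alphabetical) gets sent to the lowest-numbered state that keeps every Accept/Reject pair distinguishable — a pair clashes when both reach the same state with identical unread suffix — and to a fresh state only if none does.
a: 0a undefined. 0a->0: ok.
b: 0b undefined. 0b->0: no, ba/b meet in 0. Open state 1: 0b->1.
ba: 1a undefined. 1a->0: no, baaab/b meet in 1. 1a->1: no, ba/b meet in 1. Open state 2: 1a->2.
bb: 1b undefined. 1b->0: ok.
baa: 2a undefined. 2a->0: no, baaab/b meet in 1. 2a->1: ok.
bab: 2b undefined. 2b->0: no, babab/b meet in 1. 2b->1: no, baaab/b meet in 1. 2b->2: ok.
All examples now run through 3 states with every (state, symbol) defined. Accept strings end in {0,2}, Reject strings end in {1}; accept={0,2}.

states=3 start=0 accept={0,2} delta: 0a->0 0b->1 1a->2 1b->0 2a->1 2b->2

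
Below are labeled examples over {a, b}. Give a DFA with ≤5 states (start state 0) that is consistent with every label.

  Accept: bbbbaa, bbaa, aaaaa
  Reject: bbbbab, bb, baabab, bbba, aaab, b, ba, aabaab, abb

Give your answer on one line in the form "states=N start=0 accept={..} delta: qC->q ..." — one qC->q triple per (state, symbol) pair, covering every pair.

Grow the machine one transition at a time. Run the examples from 0; the earliest place one falls off (shortest prefix, ties alphabetical) gets sent to the lowest-numbered state that keeps every Accept/Reject pair distinguishable — a pair clashes when both reach the same state with identical unread suffix — and to a fresh state only if none does.
a: 0a undefined. 0a->0: ok.
b: 0b undefined. 0b->0: no, bbbbaa/bbbbab meet in 0. Open state 1: 0b->1.
ba: 1a undefined. 1a->0: no, aaaaa/ba meet in 0. 1a->1: ok.
bb: 1b undefined. 1b->0: no, bbbbaa/bb meet in 0. 1b->1: no, bbbbaa/bbbbab meet in 1. Open state 2: 1b->2.
bba: 2a undefined. 2a->0: ok.
bbb: 2b undefined. 2b->0: no, bbbbaa/baabab meet in 1. 2b->1: ok.
All examples now run through 3 states with every (state, symbol) defined. Accept strings end in {0}, Reject strings end in {1,2}; accept={0}.

states=3 start=0 accept={0} delta: 0a->0 0b->1 1a->1 1b->2 2a->0 2b->1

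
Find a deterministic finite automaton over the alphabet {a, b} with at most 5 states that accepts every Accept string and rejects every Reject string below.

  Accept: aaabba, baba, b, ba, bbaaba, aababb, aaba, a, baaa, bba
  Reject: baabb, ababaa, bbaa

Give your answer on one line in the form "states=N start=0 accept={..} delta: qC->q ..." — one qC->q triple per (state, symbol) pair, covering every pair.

states=4 start=0 accept={0,1,2} delta: 0a->0 0b->1 1a->2 1b->1 2a->3 2b->1 3a->0 3b->3

State merging on the prefix tree: take the shortest (then alphabetical) example prefix whose next move is undefined and point that move at state 0, else 1, else 2, ...; a target is out if some Accept/Reject pair would then sit in one state with the same input left (inseparable). If every existing state is out, open a new one.
a: 0a undefined. 0a->0: ok.
b: 0b undefined. 0b->0: no, aaabba/baabb meet in 0. Open state 1: 0b->1.
ba: 1a undefined. 1a->0: no, baba/ababaa meet in 0. 1a->1: no, aababb/baabb meet in 1 with "bb" left. Open state 2: 1a->2.
bb: 1b undefined. 1b->0: no, aaabba/bbaa meet in 0. 1b->1: ok.
baa: 2a undefined. 2a->0: no, b/baabb meet in 1. 2a->1: no, b/baabb meet in 1. 2a->2: no, aaabba/bbaa meet in 2. Open state 3: 2a->3.
bab: 2b undefined. 2b->0: no, baba/ababaa meet in 0. 2b->1: ok.
baaa: 3a undefined. 3a->0: ok.
baab: 3b undefined. 3b->0: no, b/baabb meet in 1. 3b->1: no, b/baabb meet in 1. 3b->2: no, b/baabb meet in 1. 3b->3: ok.
All examples now run through 4 states with every (state, symbol) defined. Accept strings end in {0,1,2}, Reject strings end in {3}; accept={0,1,2}.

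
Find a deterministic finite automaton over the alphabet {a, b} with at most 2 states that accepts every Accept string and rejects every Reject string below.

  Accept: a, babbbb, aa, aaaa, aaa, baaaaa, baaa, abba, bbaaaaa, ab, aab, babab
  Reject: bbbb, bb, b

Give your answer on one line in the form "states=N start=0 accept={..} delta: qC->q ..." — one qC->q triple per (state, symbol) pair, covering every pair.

states=2 start=0 accept={1} delta: 0a->1 0b->0 1a->1 1b->1

Fold the examples into a partial DFA from state 0: repeatedly fix the first undefined (state, symbol) met by the shortest-then-alphabetical prefix, trying targets in increasing order and rejecting any under which an Accept and a Reject string meet in one state with the same remainder; add a state when all current targets are rejected. Accepting states are where Accept strings end.
a: 0a undefined. 0a->0: no, ab/b meet in 0 with "b" left. Open state 1: 0a->1.
b: 0b undefined. 0b->0: ok.
aa: 1a undefined. 1a->0: no, aa/bbbb meet in 0. 1a->1: ok.
ab: 1b undefined. 1b->0: no, babbbb/bbbb meet in 0. 1b->1: ok.
All examples now run through 2 states with every (state, symbol) defined. Accept strings end in {1}, Reject strings end in {0}; accept={1}.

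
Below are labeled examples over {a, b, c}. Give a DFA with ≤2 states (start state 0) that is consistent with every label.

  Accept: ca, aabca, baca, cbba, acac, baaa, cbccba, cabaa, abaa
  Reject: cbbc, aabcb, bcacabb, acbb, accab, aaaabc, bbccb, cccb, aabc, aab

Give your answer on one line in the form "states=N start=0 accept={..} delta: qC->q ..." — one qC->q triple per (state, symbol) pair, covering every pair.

states=2 start=0 accept={0} delta: 0a->0 0b->1 0c->0 1a->0 1b->1 1c->1

Grow the machine one transition at a time. Run the examples from 0; the earliest place one falls off (shortest prefix, ties alphabetical) gets sent to the lowest-numbered state that keeps every Accept/Reject pair distinguishable — a pair clashes when both reach the same state with identical unread suffix — and to a fresh state only if none does.
a: 0a undefined. 0a->0: ok.
b: 0b undefined. 0b->0: no, baaa/aab meet in 0. Open state 1: 0b->1.
c: 0c undefined. 0c->0: ok.
ba: 1a undefined. 1a->0: ok.
bb: 1b undefined. 1b->0: no, ca/cbbc meet in 0. 1b->1: ok.
bc: 1c undefined. 1c->0: no, ca/cbbc meet in 0. 1c->1: ok.
All examples now run through 2 states with every (state, symbol) defined. Accept strings end in {0}, Reject strings end in {1}; accept={0}.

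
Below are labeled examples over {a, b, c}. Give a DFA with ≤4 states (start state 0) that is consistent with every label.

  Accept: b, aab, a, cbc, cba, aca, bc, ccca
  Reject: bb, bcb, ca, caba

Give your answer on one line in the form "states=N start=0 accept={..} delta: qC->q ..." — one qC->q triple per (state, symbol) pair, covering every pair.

Fold the examples into a partial DFA from state 0: repeatedly fix the first undefined (state, symbol) met by the shortest-then-alphabetical prefix, trying targets in increasing order and rejecting any under which an Accept and a Reject string meet in one state with the same remainder; add a state when all current targets are rejected. Accepting states are where Accept strings end.
a: 0a undefined. 0a->0: no, aca/ca meet in 0 with "ca" left. Open state 1: 0a->1.
b: 0b undefined. 0b->0: no, b/bb meet in 0. 0b->1: ok.
c: 0c undefined. 0c->0: no, b/ca meet in 1. 0c->1: ok.
aa: 1a undefined. 1a->0: ok.
ac: 1c undefined. 1c->0: no, b/bcb meet in 1. 1c->1: no, aca/ca meet in 0. Open state 2: 1c->2.
bb: 1b undefined. 1b->0: ok.
aca: 2a undefined. 2a->0: no, aca/bb meet in 0. 2a->1: ok.
bcb: 2b undefined. 2b->0: ok.
ccc: 2c undefined. 2c->0: ok.
All examples now run through 3 states with every (state, symbol) defined. Accept strings end in {1,2}, Reject strings end in {0}; accept={1,2}.

states=3 start=0 accept={1,2} delta: 0a->1 0b->1 0c->1 1a->0 1b->0 1c->2 2a->1 2b->0 2c->0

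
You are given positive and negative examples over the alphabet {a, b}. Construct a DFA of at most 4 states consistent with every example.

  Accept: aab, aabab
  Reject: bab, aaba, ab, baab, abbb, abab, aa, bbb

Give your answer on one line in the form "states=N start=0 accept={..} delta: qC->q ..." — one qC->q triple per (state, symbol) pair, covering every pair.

states=3 start=0 accept={1} delta: 0a->1 0b->2 1a->2 1b->2 2a->0 2b->1

Grow the machine one transition at a time. Run the examples from 0; the earliest place one falls off (shortest prefix, ties alphabetical) gets sent to the lowest-numbered state that keeps every Accept/Reject pair distinguishable — a pair clashes when both reach the same state with identical unread suffix — and to a fresh state only if none does.
a: 0a undefined. 0a->0: no, aab/ab meet in 0 with "b" left. Open state 1: 0a->1.
b: 0b undefined. 0b->0: no, aab/baab meet in 1 with "ab" left. 0b->1: no, aab/bab meet in 1 with "ab" left. Open state 2: 0b->2.
aa: 1a undefined. 1a->0: no, aabab/bab meet in 2 with "ab" left. 1a->1: no, aab/ab meet in 1 with "b" left. 1a->2: ok.
ab: 1b undefined. 1b->0: no, aab/abbb meet in 2 with "b" left. 1b->1: no, aab/abab meet in 2 with "b" left. 1b->2: ok.
ba: 2a undefined. 2a->0: ok.
bb: 2b undefined. 2b->0: no, aabab/bab meet in 2. 2b->1: ok.
All examples now run through 3 states with every (state, symbol) defined. Accept strings end in {1}, Reject strings end in {2}; accept={1}.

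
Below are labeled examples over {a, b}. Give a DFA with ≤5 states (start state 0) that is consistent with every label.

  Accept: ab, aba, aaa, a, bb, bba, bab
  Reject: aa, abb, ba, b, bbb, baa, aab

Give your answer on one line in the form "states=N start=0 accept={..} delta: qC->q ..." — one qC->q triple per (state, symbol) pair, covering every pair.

states=4 start=0 accept={1,3} delta: 0a->1 0b->2 1a->0 1b->3 2a->2 2b->3 3a->1 3b->0

Fold the examples into a partial DFA from state 0: repeatedly fix the first undefined (state, symbol) met by the shortest-then-alphabetical prefix, trying targets in increasing order and rejecting any under which an Accept and a Reject string meet in one state with the same remainder; add a state when all current targets are rejected. Accepting states are where Accept strings end.
a: 0a undefined. 0a->0: no, ab/b meet in 0 with "b" left. Open state 1: 0a->1.
b: 0b undefined. 0b->0: no, a/ba meet in 1. 0b->1: no, aaa/baa meet in 1 with "aa" left. Open state 2: 0b->2.
aa: 1a undefined. 1a->0: ok.
ab: 1b undefined. 1b->0: no, ab/aa meet in 0. 1b->1: no, ab/abb meet in 1. 1b->2: no, ab/b meet in 2. Open state 3: 1b->3.
ba: 2a undefined. 2a->0: no, aaa/baa meet in 1. 2a->1: no, aaa/ba meet in 1. 2a->2: ok.
bb: 2b undefined. 2b->0: no, bb/aa meet in 0. 2b->1: no, ab/bbb meet in 3. 2b->2: no, bb/ba meet in 2. 2b->3: ok.
aba: 3a undefined. 3a->0: no, aba/aa meet in 0. 3a->1: ok.
abb: 3b undefined. 3b->0: ok.
All examples now run through 4 states with every (state, symbol) defined. Accept strings end in {1,3}, Reject strings end in {0,2}; accept={1,3}.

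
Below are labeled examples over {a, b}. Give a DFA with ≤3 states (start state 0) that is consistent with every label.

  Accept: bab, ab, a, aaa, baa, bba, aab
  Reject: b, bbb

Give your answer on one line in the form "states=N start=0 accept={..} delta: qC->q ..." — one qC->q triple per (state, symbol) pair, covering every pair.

Grow the machine one transition at a time. Run the examples from 0; the earliest place one falls off (shortest prefix, ties alphabetical) gets sent to the lowest-numbered state that keeps every Accept/Reject pair distinguishable — a pair clashes when both reach the same state with identical unread suffix — and to a fresh state only if none does.
a: 0a undefined. 0a->0: no, ab/b meet in 0 with "b" left. Open state 1: 0a->1.
b: 0b undefined. 0b->0: ok.
aa: 1a undefined. 1a->0: no, baa/b meet in 0. 1a->1: ok.
ab: 1b undefined. 1b->0: no, bab/b meet in 0. 1b->1: ok.
All examples now run through 2 states with every (state, symbol) defined. Accept strings end in {1}, Reject strings end in {0}; accept={1}.

states=2 start=0 accept={1} delta: 0a->1 0b->0 1a->1 1b->1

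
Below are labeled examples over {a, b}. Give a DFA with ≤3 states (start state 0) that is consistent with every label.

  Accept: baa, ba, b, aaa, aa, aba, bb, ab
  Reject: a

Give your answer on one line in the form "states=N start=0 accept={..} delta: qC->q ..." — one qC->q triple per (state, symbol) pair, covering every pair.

states=3 start=0 accept={0,2} delta: 0a->1 0b->2 1a->2 1b->2 2a->2 2b->0

Fold the examples into a partial DFA from state 0: repeatedly fix the first undefined (state, symbol) met by the shortest-then-alphabetical prefix, trying targets in increasing order and rejecting any under which an Accept and a Reject string meet in one state with the same remainder; add a state when all current targets are rejected. Accepting states are where Accept strings end.
a: 0a undefined. 0a->0: no, aaa/a meet in 0. Open state 1: 0a->1.
b: 0b undefined. 0b->0: no, ba/a meet in 1. 0b->1: no, b/a meet in 1. Open state 2: 0b->2.
aa: 1a undefined. 1a->0: no, aaa/a meet in 1. 1a->1: no, aaa/a meet in 1. 1a->2: ok.
ab: 1b undefined. 1b->0: no, aba/a meet in 1. 1b->1: no, ab/a meet in 1. 1b->2: ok.
ba: 2a undefined. 2a->0: no, baa/a meet in 1. 2a->1: no, ba/a meet in 1. 2a->2: ok.
bb: 2b undefined. 2b->0: ok.
All examples now run through 3 states with every (state, symbol) defined. Accept strings end in {0,2}, Reject strings end in {1}; accept={0,2}.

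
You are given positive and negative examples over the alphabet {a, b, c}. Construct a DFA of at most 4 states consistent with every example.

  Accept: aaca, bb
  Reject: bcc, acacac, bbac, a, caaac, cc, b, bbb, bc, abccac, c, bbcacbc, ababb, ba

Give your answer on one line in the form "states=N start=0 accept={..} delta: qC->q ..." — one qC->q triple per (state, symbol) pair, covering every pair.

states=4 start=0 accept={3} delta: 0a->0 0b->1 0c->2 1a->1 1b->3 1c->0 2a->3 2b->0 2c->0 3a->0 3b->0 3c->0

Fold the examples into a partial DFA from state 0: repeatedly fix the first undefined (state, symbol) met by the shortest-then-alphabetical prefix, trying targets in increasing order and rejecting any under which an Accept and a Reject string meet in one state with the same remainder; add a state when all current targets are rejected. Accepting states are where Accept strings end.
a: 0a undefined. 0a->0: ok.
b: 0b undefined. 0b->0: no, bb/a meet in 0. Open state 1: 0b->1.
c: 0c undefined. 0c->0: no, aaca/acacac meet in 0. 0c->1: no, aaca/ba meet in 1 with "a" left. Open state 2: 0c->2.
ba: 1a undefined. 1a->0: no, bb/ababb meet in 1 with "b" left. 1a->1: ok.
bb: 1b undefined. 1b->0: no, bb/a meet in 0. 1b->1: no, bb/b meet in 1. 1b->2: no, bb/c meet in 2. Open state 3: 1b->3.
bc: 1c undefined. 1c->0: ok.
ca: 2a undefined. 2a->0: no, aaca/a meet in 0. 2a->1: no, aaca/b meet in 1. 2a->2: no, aaca/bcc meet in 2. 2a->3: ok.
cc: 2c undefined. 2c->0: ok.
bba: 3a undefined. 3a->0: ok.
bbb: 3b undefined. 3b->0: ok.
bbc: 3c undefined. 3c->0: ok.
bbcacb: 2b undefined. 2b->0: ok.
All examples now run through 4 states with every (state, symbol) defined. Accept strings end in {3}, Reject strings end in {0,1,2}; accept={3}.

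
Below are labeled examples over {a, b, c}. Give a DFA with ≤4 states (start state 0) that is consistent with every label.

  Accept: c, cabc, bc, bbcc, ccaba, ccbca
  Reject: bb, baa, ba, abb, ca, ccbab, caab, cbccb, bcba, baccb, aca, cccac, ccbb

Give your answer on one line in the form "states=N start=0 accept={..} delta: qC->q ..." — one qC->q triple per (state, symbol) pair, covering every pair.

states=4 start=0 accept={1,2} delta: 0a->0 0b->0 0c->1 1a->0 1b->0 1c->2 2a->2 2b->3 2c->3 3a->2 3b->0 3c->2

Fold the examples into a partial DFA from state 0: repeatedly fix the first undefined (state, symbol) met by the shortest-then-alphabetical prefix, trying targets in increasing order and rejecting any under which an Accept and a Reject string meet in one state with the same remainder; add a state when all current targets are rejected. Accepting states are where Accept strings end.
a: 0a undefined. 0a->0: ok.
b: 0b undefined. 0b->0: ok.
c: 0c undefined. 0c->0: no, c/bb meet in 0. Open state 1: 0c->1.
ca: 1a undefined. 1a->0: ok.
cb: 1b undefined. 1b->0: ok.
cc: 1c undefined. 1c->0: no, c/cccac meet in 1. 1c->1: no, c/cccac meet in 1. Open state 2: 1c->2.
cca: 2a undefined. 2a->0: no, ccaba/bb meet in 0. 2a->1: no, ccaba/bb meet in 0. 2a->2: ok.
ccb: 2b undefined. 2b->0: no, ccaba/bb meet in 0. 2b->1: no, c/cbccb meet in 1. 2b->2: no, bbcc/ccbab meet in 2. Open state 3: 2b->3.
ccc: 2c undefined. 2c->0: no, c/cccac meet in 1. 2c->1: no, c/cccac meet in 1. 2c->2: no, bbcc/cccac meet in 2. 2c->3: ok.
ccba: 3a undefined. 3a->0: no, c/cccac meet in 1. 3a->1: no, bbcc/cccac meet in 2. 3a->2: ok.
ccbb: 3b undefined. 3b->0: ok.
ccbc: 3c undefined. 3c->0: no, ccbca/bb meet in 0. 3c->1: no, ccbca/bb meet in 0. 3c->2: ok.
All examples now run through 4 states with every (state, symbol) defined. Accept strings end in {1,2}, Reject strings end in {0,3}; accept={1,2}.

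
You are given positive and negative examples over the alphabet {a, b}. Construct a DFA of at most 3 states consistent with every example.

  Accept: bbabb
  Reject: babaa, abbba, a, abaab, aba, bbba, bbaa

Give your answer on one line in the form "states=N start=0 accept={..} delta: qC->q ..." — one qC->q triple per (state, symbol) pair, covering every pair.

State merging on the prefix tree: take the shortest (then alphabetical) example prefix whose next move is undefined and point that move at state 0, else 1, else 2, ...; a target is out if some Accept/Reject pair would then sit in one state with the same input left (inseparable). If every existing state is out, open a new one.
a: 0a undefined. 0a->0: ok.
b: 0b undefined. 0b->0: no, bbabb/babaa meet in 0. Open state 1: 0b->1.
ba: 1a undefined. 1a->0: ok.
bb: 1b undefined. 1b->0: no, bbabb/babaa meet in 0. 1b->1: no, bbabb/abaab meet in 1. Open state 2: 1b->2.
bba: 2a undefined. 2a->0: ok.
bbb: 2b undefined. 2b->0: ok.
All examples now run through 3 states with every (state, symbol) defined. Accept strings end in {2}, Reject strings end in {0,1}; accept={2}.

states=3 start=0 accept={2} delta: 0a->0 0b->1 1a->0 1b->2 2a->0 2b->0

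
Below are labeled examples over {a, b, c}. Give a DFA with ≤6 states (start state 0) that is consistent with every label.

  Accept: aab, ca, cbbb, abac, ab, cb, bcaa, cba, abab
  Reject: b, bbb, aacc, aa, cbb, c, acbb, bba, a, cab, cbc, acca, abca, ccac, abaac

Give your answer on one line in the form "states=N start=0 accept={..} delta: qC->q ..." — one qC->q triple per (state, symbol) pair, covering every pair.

states=5 start=0 accept={3,4} delta: 0a->1 0b->0 0c->2 1a->1 1b->3 1c->1 2a->3 2b->3 2c->0 3a->4 3b->1 3c->0 4a->0 4b->3 4c->3

Fold the examples into a partial DFA from state 0: repeatedly fix the first undefined (state, symbol) met by the shortest-then-alphabetical prefix, trying targets in increasing order and rejecting any under which an Accept and a Reject string meet in one state with the same remainder; add a state when all current targets are rejected. Accepting states are where Accept strings end.
a: 0a undefined. 0a->0: no, aab/b meet in 0 with "b" left. Open state 1: 0a->1.
b: 0b undefined. 0b->0: ok.
c: 0c undefined. 0c->0: no, ca/bba meet in 1. 0c->1: no, aab/cab meet in 1 with "ab" left. Open state 2: 0c->2.
aa: 1a undefined. 1a->0: no, aab/b meet in 0. 1a->1: ok.
ab: 1b undefined. 1b->0: no, aab/b meet in 0. 1b->1: no, aab/aa meet in 1. 1b->2: no, aab/c meet in 2. Open state 3: 1b->3.
ac: 1c undefined. 1c->0: no, ca/acca meet in 2 with "a" left. 1c->1: ok.
ca: 2a undefined. 2a->0: no, ca/b meet in 0. 2a->1: no, aab/cab meet in 3. 2a->2: no, ca/c meet in 2. 2a->3: ok.
cb: 2b undefined. 2b->0: no, cbbb/b meet in 0. 2b->1: no, aab/cbb meet in 3. 2b->2: no, cbbb/cbb meet in 2. 2b->3: ok.
cc: 2c undefined. 2c->0: ok.
aba: 3a undefined. 3a->0: no, abac/c meet in 2. 3a->1: no, abac/aacc meet in 1. 3a->2: no, abac/b meet in 0. 3a->3: no, abac/cbc meet in 3 with "c" left. Open state 4: 3a->4.
abc: 3c undefined. 3c->0: ok.
cab: 3b undefined. 3b->0: no, cbbb/b meet in 0. 3b->1: ok.
abaa: 4a undefined. 4a->0: ok.
abab: 4b undefined. 4b->0: no, abab/b meet in 0. 4b->1: no, abab/aacc meet in 1. 4b->2: no, abab/c meet in 2. 4b->3: ok.
abac: 4c undefined. 4c->0: no, abac/b meet in 0. 4c->1: no, abac/aacc meet in 1. 4c->2: no, abac/c meet in 2. 4c->3: ok.
All examples now run through 5 states with every (state, symbol) defined. Accept strings end in {3,4}, Reject strings end in {0,1,2}; accept={3,4}.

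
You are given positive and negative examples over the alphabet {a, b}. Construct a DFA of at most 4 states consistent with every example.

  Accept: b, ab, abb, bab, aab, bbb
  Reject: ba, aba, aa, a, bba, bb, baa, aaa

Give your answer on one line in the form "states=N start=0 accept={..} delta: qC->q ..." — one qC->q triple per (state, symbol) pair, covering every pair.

states=4 start=0 accept={2,3} delta: 0a->1 0b->2 1a->0 1b->3 2a->0 2b->0 3a->0 3b->2

Grow the machine one transition at a time. Run the examples from 0; the earliest place one falls off (shortest prefix, ties alphabetical) gets sent to the lowest-numbered state that keeps every Accept/Reject pair distinguishable — a pair clashes when both reach the same state with identical unread suffix — and to a fresh state only if none does.
a: 0a undefined. 0a->0: no, abb/bb meet in 0 with "bb" left. Open state 1: 0a->1.
b: 0b undefined. 0b->0: no, b/bb meet in 0. 0b->1: no, b/a meet in 1. Open state 2: 0b->2.
aa: 1a undefined. 1a->0: ok.
ab: 1b undefined. 1b->0: no, ab/aa meet in 0. 1b->1: no, ab/a meet in 1. 1b->2: no, abb/bb meet in 2 with "b" left. Open state 3: 1b->3.
ba: 2a undefined. 2a->0: ok.
bb: 2b undefined. 2b->0: ok.
aba: 3a undefined. 3a->0: ok.
abb: 3b undefined. 3b->0: no, abb/ba meet in 0. 3b->1: no, abb/a meet in 1. 3b->2: ok.
All examples now run through 4 states with every (state, symbol) defined. Accept strings end in {2,3}, Reject strings end in {0,1}; accept={2,3}.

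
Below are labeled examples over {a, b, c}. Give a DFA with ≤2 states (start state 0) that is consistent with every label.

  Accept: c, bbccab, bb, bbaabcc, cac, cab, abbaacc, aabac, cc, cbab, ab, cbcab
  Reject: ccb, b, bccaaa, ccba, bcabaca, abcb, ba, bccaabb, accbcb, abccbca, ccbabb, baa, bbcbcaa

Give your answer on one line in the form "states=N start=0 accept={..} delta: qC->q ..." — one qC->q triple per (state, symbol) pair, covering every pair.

State merging on the prefix tree: take the shortest (then alphabetical) example prefix whose next move is undefined and point that move at state 0, else 1, else 2, ...; a target is out if some Accept/Reject pair would then sit in one state with the same input left (inseparable). If every existing state is out, open a new one.
a: 0a undefined. 0a->0: no, ab/b meet in 0 with "b" left. Open state 1: 0a->1.
b: 0b undefined. 0b->0: no, bb/b meet in 0. 0b->1: ok.
c: 0c undefined. 0c->0: ok.
aa: 1a undefined. 1a->0: no, c/ccba meet in 0. 1a->1: ok.
ab: 1b undefined. 1b->0: ok.
ac: 1c undefined. 1c->0: ok.
All examples now run through 2 states with every (state, symbol) defined. Accept strings end in {0}, Reject strings end in {1}; accept={0}.

states=2 start=0 accept={0} delta: 0a->1 0b->1 0c->0 1a->1 1b->0 1c->0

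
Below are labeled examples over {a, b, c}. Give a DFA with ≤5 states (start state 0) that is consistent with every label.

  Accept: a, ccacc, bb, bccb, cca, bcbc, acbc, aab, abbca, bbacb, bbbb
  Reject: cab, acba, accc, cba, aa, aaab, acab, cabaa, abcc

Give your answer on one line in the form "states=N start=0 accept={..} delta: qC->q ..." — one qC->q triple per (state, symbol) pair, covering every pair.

Fold the examples into a partial DFA from state 0: repeatedly fix the first undefined (state, symbol) met by the shortest-then-alphabetical prefix, trying targets in increasing order and rejecting any under which an Accept and a Reject string meet in one state with the same remainder; add a state when all current targets are rejected. Accepting states are where Accept strings end.
a: 0a undefined. 0a->0: no, a/aa meet in 0. Open state 1: 0a->1.
b: 0b undefined. 0b->0: ok.
c: 0c undefined. 0c->0: no, a/cba meet in 1. 0c->1: no, aab/cab meet in 1 with "ab" left. Open state 2: 0c->2.
aa: 1a undefined. 1a->0: no, bb/aa meet in 0. 1a->1: no, a/aa meet in 1. 1a->2: ok.
ab: 1b undefined. 1b->0: ok.
ac: 1c undefined. 1c->0: no, a/acba meet in 1. 1c->1: no, a/acba meet in 1. 1c->2: ok.
ca: 2a undefined. 2a->0: no, bb/cab meet in 0. 2a->1: no, bb/cab meet in 0. 2a->2: no, aab/cab meet in 2 with "b" left. Open state 3: 2a->3.
cb: 2b undefined. 2b->0: no, a/acba meet in 1. 2b->1: no, bcbc/acba meet in 2. 2b->2: no, bcbc/abcc meet in 2 with "c" left. 2b->3: ok.
cc: 2c undefined. 2c->0: no, ccacc/abcc meet in 0. 2c->1: no, a/abcc meet in 1. 2c->2: ok.
cab: 3b undefined. 3b->0: no, bb/cab meet in 0. 3b->1: no, a/cab meet in 1. 3b->2: ok.
cba: 3a undefined. 3a->0: no, bb/acba meet in 0. 3a->1: no, a/acba meet in 1. 3a->2: ok.
acbc: 3c undefined. 3c->0: no, ccacc/cab meet in 2. 3c->1: no, ccacc/cab meet in 2. 3c->2: no, ccacc/cab meet in 2. 3c->3: ok.
All examples now run through 4 states with every (state, symbol) defined. Accept strings end in {0,1,3}, Reject strings end in {2}; accept={0,1,3}.

states=4 start=0 accept={0,1,3} delta: 0a->1 0b->0 0c->2 1a->2 1b->0 1c->2 2a->3 2b->3 2c->2 3a->2 3b->2 3c->3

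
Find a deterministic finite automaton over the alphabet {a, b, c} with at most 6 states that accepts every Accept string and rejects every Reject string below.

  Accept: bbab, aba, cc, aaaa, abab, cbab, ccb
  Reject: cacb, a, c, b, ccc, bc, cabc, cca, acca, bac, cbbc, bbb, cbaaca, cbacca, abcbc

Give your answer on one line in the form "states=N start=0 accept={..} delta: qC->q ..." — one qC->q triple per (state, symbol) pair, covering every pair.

states=6 start=0 accept={3,5} delta: 0a->1 0b->0 0c->2 1a->2 1b->3 1c->0 2a->4 2b->0 2c->5 3a->3 3b->3 3c->0 4a->3 4b->0 4c->0 5a->0 5b->3 5c->0

State merging on the prefix tree: take the shortest (then alphabetical) example prefix whose next move is undefined and point that move at state 0, else 1, else 2, ...; a target is out if some Accept/Reject pair would then sit in one state with the same input left (inseparable). If every existing state is out, open a new one.
a: 0a undefined. 0a->0: no, aaaa/a meet in 0. Open state 1: 0a->1.
b: 0b undefined. 0b->0: ok.
c: 0c undefined. 0c->0: no, cc/c meet in 0. 0c->1: no, cc/bac meet in 1 with "c" left. Open state 2: 0c->2.
aa: 1a undefined. 1a->0: no, aaaa/b meet in 0. 1a->1: no, aaaa/a meet in 1. 1a->2: ok.
ab: 1b undefined. 1b->0: no, bbab/b meet in 0. 1b->1: no, bbab/a meet in 1. 1b->2: no, bbab/c meet in 2. Open state 3: 1b->3.
ac: 1c undefined. 1c->0: ok.
ca: 2a undefined. 2a->0: no, aaaa/a meet in 1. 2a->1: no, aaaa/c meet in 2. 2a->2: no, aaaa/c meet in 2. 2a->3: no, bbab/acca meet in 3. Open state 4: 2a->4.
cb: 2b undefined. 2b->0: ok.
cc: 2c undefined. 2c->0: no, cc/b meet in 0. 2c->1: no, cc/a meet in 1. 2c->2: no, cc/c meet in 2. 2c->3: no, aba/cca meet in 3 with "a" left. 2c->4: no, cc/acca meet in 4. Open state 5: 2c->5.
aba: 3a undefined. 3a->0: no, aba/b meet in 0. 3a->1: no, aba/a meet in 1. 3a->2: no, aba/c meet in 2. 3a->3: ok.
abc: 3c undefined. 3c->0: ok.
cab: 4b undefined. 4b->0: ok.
cac: 4c undefined. 4c->0: ok.
cca: 5a undefined. 5a->0: ok.
ccb: 5b undefined. 5b->0: no, ccb/cacb meet in 0. 5b->1: no, ccb/a meet in 1. 5b->2: no, ccb/c meet in 2. 5b->3: ok.
ccc: 5c undefined. 5c->0: ok.
aaaa: 4a undefined. 4a->0: no, aaaa/cacb meet in 0. 4a->1: no, aaaa/a meet in 1. 4a->2: no, aaaa/c meet in 2. 4a->3: ok.
abab: 3b undefined. 3b->0: no, abab/cacb meet in 0. 3b->1: no, abab/a meet in 1. 3b->2: no, abab/c meet in 2. 3b->3: ok.
All examples now run through 6 states with every (state, symbol) defined. Accept strings end in {3,5}, Reject strings end in {0,1,2,4}; accept={3,5}.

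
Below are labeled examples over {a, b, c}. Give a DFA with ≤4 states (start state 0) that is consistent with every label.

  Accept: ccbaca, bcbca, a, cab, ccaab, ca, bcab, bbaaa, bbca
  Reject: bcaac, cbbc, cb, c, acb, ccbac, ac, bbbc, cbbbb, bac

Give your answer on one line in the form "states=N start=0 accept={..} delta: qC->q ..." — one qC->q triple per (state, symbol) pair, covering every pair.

states=2 start=0 accept={0} delta: 0a->0 0b->0 0c->1 1a->0 1b->1 1c->1

Grow the machine one transition at a time. Run the examples from 0; the earliest place one falls off (shortest prefix, ties alphabetical) gets sent to the lowest-numbered state that keeps every Accept/Reject pair distinguishable — a pair clashes when both reach the same state with identical unread suffix — and to a fresh state only if none does.
a: 0a undefined. 0a->0: ok.
b: 0b undefined. 0b->0: ok.
c: 0c undefined. 0c->0: no, ccbaca/bcaac meet in 0. Open state 1: 0c->1.
ca: 1a undefined. 1a->0: ok.
cb: 1b undefined. 1b->0: no, bcbca/cb meet in 0. 1b->1: ok.
cc: 1c undefined. 1c->0: no, ccbaca/cbbc meet in 0. 1c->1: ok.
All examples now run through 2 states with every (state, symbol) defined. Accept strings end in {0}, Reject strings end in {1}; accept={0}.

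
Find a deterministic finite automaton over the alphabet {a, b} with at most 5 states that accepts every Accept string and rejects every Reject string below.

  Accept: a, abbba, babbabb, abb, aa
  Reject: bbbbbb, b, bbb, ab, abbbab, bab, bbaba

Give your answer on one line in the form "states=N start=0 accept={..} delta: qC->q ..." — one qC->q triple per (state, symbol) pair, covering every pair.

states=5 start=0 accept={0,2} delta: 0a->0 0b->1 1a->0 1b->2 2a->3 2b->3 3a->0 3b->4 4a->1 4b->0

State merging on the prefix tree: take the shortest (then alphabetical) example prefix whose next move is undefined and point that move at state 0, else 1, else 2, ...; a target is out if some Accept/Reject pair would then sit in one state with the same input left (inseparable). If every existing state is out, open a new one.
a: 0a undefined. 0a->0: ok.
b: 0b undefined. 0b->0: no, a/bbbbbb meet in 0. Open state 1: 0b->1.
ba: 1a undefined. 1a->0: ok.
bb: 1b undefined. 1b->0: no, a/bbbbbb meet in 0. 1b->1: no, a/bbaba meet in 0. Open state 2: 1b->2.
bba: 2a undefined. 2a->0: no, a/bbaba meet in 0. 2a->1: no, babbabb/bbb meet in 2 with "b" left. 2a->2: no, abbba/bbaba meet in 2 with "ba" left. Open state 3: 2a->3.
bbb: 2b undefined. 2b->0: no, a/bbbbbb meet in 0. 2b->1: no, abb/bbbbbb meet in 2. 2b->2: no, abb/bbbbbb meet in 2. 2b->3: ok.
bbab: 3b undefined. 3b->0: no, a/bbaba meet in 0. 3b->1: no, a/bbaba meet in 0. 3b->2: no, babbabb/bbb meet in 3. 3b->3: no, abbba/bbaba meet in 3 with "a" left. Open state 4: 3b->4.
abbba: 3a undefined. 3a->0: ok.
bbaba: 4a undefined. 4a->0: no, a/bbaba meet in 0. 4a->1: ok.
bbbbb: 4b undefined. 4b->0: ok.
All examples now run through 5 states with every (state, symbol) defined. Accept strings end in {0,2}, Reject strings end in {1,3}; accept={0,2}.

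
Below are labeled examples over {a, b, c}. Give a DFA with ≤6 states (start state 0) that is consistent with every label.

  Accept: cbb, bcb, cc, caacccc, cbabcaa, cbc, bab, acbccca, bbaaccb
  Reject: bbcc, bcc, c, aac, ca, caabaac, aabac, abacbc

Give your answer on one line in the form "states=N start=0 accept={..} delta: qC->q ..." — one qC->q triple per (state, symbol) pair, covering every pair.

Fold the examples into a partial DFA from state 0: repeatedly fix the first undefined (state, symbol) met by the shortest-then-alphabetical prefix, trying targets in increasing order and rejecting any under which an Accept and a Reject string meet in one state with the same remainder; add a state when all current targets are rejected. Accepting states are where Accept strings end.
a: 0a undefined. 0a->0: ok.
b: 0b undefined. 0b->0: no, cc/bbcc meet in 0 with "cc" left. Open state 1: 0b->1.
c: 0c undefined. 0c->0: no, cc/c meet in 0. 0c->1: ok.
ba: 1a undefined. 1a->0: no, cbc/abacbc meet in 1 with "bc" left. 1a->1: no, cc/aabac meet in 1 with "c" left. Open state 2: 1a->2.
bb: 1b undefined. 1b->0: no, cbb/c meet in 1. 1b->1: no, cbb/c meet in 1. 1b->2: no, cbc/aabac meet in 2 with "c" left. Open state 3: 1b->3.
bc: 1c undefined. 1c->0: no, bcb/bcc meet in 1. 1c->1: no, cc/bcc meet in 1. 1c->2: no, cc/ca meet in 2. 1c->3: no, cbc/bcc meet in 3 with "c" left. Open state 4: 1c->4.
bab: 2b undefined. 2b->0: ok.
bba: 3a undefined. 3a->0: ok.
bbc: 3c undefined. 3c->0: ok.
bcb: 4b undefined. 4b->0: ok.
bcc: 4c undefined. 4c->0: no, bcb/bcc meet in 0. 4c->1: ok.
caa: 2a undefined. 2a->0: ok.
cbb: 3b undefined. 3b->0: ok.
abac: 2c undefined. 2c->0: no, cbb/aabac meet in 0. 2c->1: no, cbb/abacbc meet in 0. 2c->2: ok.
cbabca: 4a undefined. 4a->0: ok.
All examples now run through 5 states with every (state, symbol) defined. Accept strings end in {0,4}, Reject strings end in {1,2}; accept={0,4}.

states=5 start=0 accept={0,4} delta: 0a->0 0b->1 0c->1 1a->2 1b->3 1c->4 2a->0 2b->0 2c->2 3a->0 3b->0 3c->0 4a->0 4b->0 4c->1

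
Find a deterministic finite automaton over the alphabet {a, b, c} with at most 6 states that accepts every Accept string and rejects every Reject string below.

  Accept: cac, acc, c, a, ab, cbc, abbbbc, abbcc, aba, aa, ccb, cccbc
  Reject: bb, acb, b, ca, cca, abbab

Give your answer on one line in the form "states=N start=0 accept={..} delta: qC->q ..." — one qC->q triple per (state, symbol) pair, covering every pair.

states=5 start=0 accept={1,2,3} delta: 0a->1 0b->0 0c->2 1a->1 1b->3 1c->0 2a->0 2b->0 2c->4 3a->1 3b->2 3c->1 4a->0 4b->1 4c->1

Grow the machine one transition at a time. Run the examples from 0; the earliest place one falls off (shortest prefix, ties alphabetical) gets sent to the lowest-numbered state that keeps every Accept/Reject pair distinguishable — a pair clashes when both reach the same state with identical unread suffix — and to a fresh state only if none does.
a: 0a undefined. 0a->0: no, ab/b meet in 0 with "b" left. Open state 1: 0a->1.
b: 0b undefined. 0b->0: ok.
c: 0c undefined. 0c->0: no, c/bb meet in 0. 0c->1: no, aa/ca meet in 1 with "a" left. Open state 2: 0c->2.
aa: 1a undefined. 1a->0: no, aa/bb meet in 0. 1a->1: ok.
ab: 1b undefined. 1b->0: no, ab/bb meet in 0. 1b->1: no, a/abbab meet in 1. 1b->2: no, aba/ca meet in 2 with "a" left. Open state 3: 1b->3.
ac: 1c undefined. 1c->0: ok.
ca: 2a undefined. 2a->0: ok.
cb: 2b undefined. 2b->0: ok.
cc: 2c undefined. 2c->0: no, a/cca meet in 1. 2c->1: no, a/cca meet in 1. 2c->2: no, ccb/bb meet in 0. 2c->3: no, aba/cca meet in 3 with "a" left. Open state 4: 2c->4.
aba: 3a undefined. 3a->0: no, aba/bb meet in 0. 3a->1: ok.
abb: 3b undefined. 3b->0: no, ab/abbab meet in 3. 3b->1: no, ab/abbab meet in 3. 3b->2: ok.
cca: 4a undefined. 4a->0: ok.
ccb: 4b undefined. 4b->0: no, ccb/bb meet in 0. 4b->1: ok.
ccc: 4c undefined. 4c->0: no, abbcc/bb meet in 0. 4c->1: ok.
cccbc: 3c undefined. 3c->0: no, cccbc/bb meet in 0. 3c->1: ok.
All examples now run through 5 states with every (state, symbol) defined. Accept strings end in {1,2,3}, Reject strings end in {0}; accept={1,2,3}.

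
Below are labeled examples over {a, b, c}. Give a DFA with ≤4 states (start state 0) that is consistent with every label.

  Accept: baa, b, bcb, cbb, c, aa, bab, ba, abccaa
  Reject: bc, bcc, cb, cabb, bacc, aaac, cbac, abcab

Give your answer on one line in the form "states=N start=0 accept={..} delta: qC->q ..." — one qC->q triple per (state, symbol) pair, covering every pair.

Grow the machine one transition at a time. Run the examples from 0; the earliest place one falls off (shortest prefix, ties alphabetical) gets sent to the lowest-numbered state that keeps every Accept/Reject pair distinguishable — a pair clashes when both reach the same state with identical unread suffix — and to a fresh state only if none does.
a: 0a undefined. 0a->0: no, c/aaac meet in 0 with "c" left. Open state 1: 0a->1.
b: 0b undefined. 0b->0: no, bcb/cb meet in 0 with "cb" left. 0b->1: ok.
c: 0c undefined. 0c->0: no, b/cb meet in 1. 0c->1: ok.
aa: 1a undefined. 1a->0: ok.
ab: 1b undefined. 1b->0: no, baa/abcab meet in 1. 1b->1: no, baa/cb meet in 1. Open state 2: 1b->2.
bc: 1c undefined. 1c->0: no, baa/bcc meet in 1. 1c->1: no, baa/bc meet in 1. 1c->2: ok.
abc: 2c undefined. 2c->0: no, aa/bcc meet in 0. 2c->1: no, baa/bcc meet in 1. 2c->2: ok.
bcb: 2b undefined. 2b->0: ok.
cba: 2a undefined. 2a->0: no, baa/cbac meet in 1. 2a->1: ok.
All examples now run through 3 states with every (state, symbol) defined. Accept strings end in {0,1}, Reject strings end in {2}; accept={0,1}.

states=3 start=0 accept={0,1} delta: 0a->1 0b->1 0c->1 1a->0 1b->2 1c->2 2a->1 2b->0 2c->2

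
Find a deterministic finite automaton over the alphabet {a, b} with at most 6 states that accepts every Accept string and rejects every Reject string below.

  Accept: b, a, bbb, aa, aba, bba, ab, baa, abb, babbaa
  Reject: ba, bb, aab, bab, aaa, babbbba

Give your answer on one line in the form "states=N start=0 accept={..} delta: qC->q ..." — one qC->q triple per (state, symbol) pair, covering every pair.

states=5 start=0 accept={0,1,2} delta: 0a->1 0b->2 1a->2 1b->0 2a->3 2b->4 3a->0 3b->4 4a->0 4b->2

Grow the machine one transition at a time. Run the examples from 0; the earliest place one falls off (shortest prefix, ties alphabetical) gets sent to the lowest-numbered state that keeps every Accept/Reject pair distinguishable — a pair clashes when both reach the same state with identical unread suffix — and to a fresh state only if none does.
a: 0a undefined. 0a->0: no, b/aab meet in 0 with "b" left. Open state 1: 0a->1.
b: 0b undefined. 0b->0: no, b/bb meet in 0. 0b->1: no, aa/ba meet in 1 with "a" left. Open state 2: 0b->2.
aa: 1a undefined. 1a->0: no, b/aab meet in 2. 1a->1: no, a/aaa meet in 1. 1a->2: ok.
ab: 1b undefined. 1b->0: ok.
ba: 2a undefined. 2a->0: no, b/bab meet in 2. 2a->1: no, a/ba meet in 1. 2a->2: no, b/ba meet in 2. Open state 3: 2a->3.
bb: 2b undefined. 2b->0: no, ab/bb meet in 0. 2b->1: no, a/bb meet in 1. 2b->2: no, b/bb meet in 2. 2b->3: no, bbb/bab meet in 3 with "b" left. Open state 4: 2b->4.
baa: 3a undefined. 3a->0: ok.
bab: 3b undefined. 3b->0: no, ab/bab meet in 0. 3b->1: no, a/bab meet in 1. 3b->2: no, b/bab meet in 2. 3b->3: no, ab/babbbba meet in 0. 3b->4: ok.
bba: 4a undefined. 4a->0: ok.
bbb: 4b undefined. 4b->0: no, bbb/babbbba meet in 0. 4b->1: no, babbaa/ba meet in 3. 4b->2: ok.
All examples now run through 5 states with every (state, symbol) defined. Accept strings end in {0,1,2}, Reject strings end in {3,4}; accept={0,1,2}.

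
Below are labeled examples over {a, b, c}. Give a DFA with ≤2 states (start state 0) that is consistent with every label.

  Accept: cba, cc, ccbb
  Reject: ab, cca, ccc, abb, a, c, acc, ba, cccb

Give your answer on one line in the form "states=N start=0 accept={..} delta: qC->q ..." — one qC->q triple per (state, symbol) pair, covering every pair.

Fold the examples into a partial DFA from state 0: repeatedly fix the first undefined (state, symbol) met by the shortest-then-alphabetical prefix, trying targets in increasing order and rejecting any under which an Accept and a Reject string meet in one state with the same remainder; add a state when all current targets are rejected. Accepting states are where Accept strings end.
a: 0a undefined. 0a->0: no, cc/acc meet in 0 with "cc" left. Open state 1: 0a->1.
b: 0b undefined. 0b->0: ok.
c: 0c undefined. 0c->0: no, cba/cca meet in 1. 0c->1: ok.
ab: 1b undefined. 1b->0: no, cba/a meet in 1. 1b->1: ok.
ac: 1c undefined. 1c->0: ok.
cba: 1a undefined. 1a->0: ok.
All examples now run through 2 states with every (state, symbol) defined. Accept strings end in {0}, Reject strings end in {1}; accept={0}.

states=2 start=0 accept={0} delta: 0a->1 0b->0 0c->1 1a->0 1b->1 1c->0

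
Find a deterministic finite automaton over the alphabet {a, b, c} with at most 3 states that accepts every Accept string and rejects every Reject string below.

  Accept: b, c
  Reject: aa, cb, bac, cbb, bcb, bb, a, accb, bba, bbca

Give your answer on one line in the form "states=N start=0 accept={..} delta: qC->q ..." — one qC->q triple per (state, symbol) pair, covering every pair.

states=3 start=0 accept={1} delta: 0a->0 0b->1 0c->1 1a->1 1b->2 1c->2 2a->0 2b->0 2c->0

State merging on the prefix tree: take the shortest (then alphabetical) example prefix whose next move is undefined and point that move at state 0, else 1, else 2, ...; a target is out if some Accept/Reject pair would then sit in one state with the same input left (inseparable). If every existing state is out, open a new one.
a: 0a undefined. 0a->0: ok.
b: 0b undefined. 0b->0: no, b/aa meet in 0. Open state 1: 0b->1.
c: 0c undefined. 0c->0: no, b/cb meet in 1. 0c->1: ok.
ba: 1a undefined. 1a->0: no, b/bac meet in 1. 1a->1: ok.
bb: 1b undefined. 1b->0: no, b/cbb meet in 1. 1b->1: no, b/cb meet in 1. Open state 2: 1b->2.
bc: 1c undefined. 1c->0: no, b/bcb meet in 1. 1c->1: no, b/bac meet in 1. 1c->2: ok.
bba: 2a undefined. 2a->0: ok.
bbc: 2c undefined. 2c->0: ok.
bcb: 2b undefined. 2b->0: ok.
All examples now run through 3 states with every (state, symbol) defined. Accept strings end in {1}, Reject strings end in {0,2}; accept={1}.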